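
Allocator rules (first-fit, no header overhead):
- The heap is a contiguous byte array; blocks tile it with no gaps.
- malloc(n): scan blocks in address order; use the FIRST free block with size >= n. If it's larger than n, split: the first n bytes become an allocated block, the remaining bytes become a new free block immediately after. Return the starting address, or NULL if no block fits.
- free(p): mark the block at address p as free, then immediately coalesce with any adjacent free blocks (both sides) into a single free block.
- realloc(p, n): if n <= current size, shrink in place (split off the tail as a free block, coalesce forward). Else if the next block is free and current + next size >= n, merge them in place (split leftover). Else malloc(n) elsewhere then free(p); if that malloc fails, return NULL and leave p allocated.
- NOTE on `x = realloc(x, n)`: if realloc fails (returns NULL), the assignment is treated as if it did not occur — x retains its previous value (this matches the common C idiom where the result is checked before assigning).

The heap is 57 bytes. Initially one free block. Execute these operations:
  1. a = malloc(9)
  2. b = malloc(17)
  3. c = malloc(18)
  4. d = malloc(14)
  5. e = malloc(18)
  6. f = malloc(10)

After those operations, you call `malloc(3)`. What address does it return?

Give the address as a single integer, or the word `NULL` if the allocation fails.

Answer: 54

Derivation:
Op 1: a = malloc(9) -> a = 0; heap: [0-8 ALLOC][9-56 FREE]
Op 2: b = malloc(17) -> b = 9; heap: [0-8 ALLOC][9-25 ALLOC][26-56 FREE]
Op 3: c = malloc(18) -> c = 26; heap: [0-8 ALLOC][9-25 ALLOC][26-43 ALLOC][44-56 FREE]
Op 4: d = malloc(14) -> d = NULL; heap: [0-8 ALLOC][9-25 ALLOC][26-43 ALLOC][44-56 FREE]
Op 5: e = malloc(18) -> e = NULL; heap: [0-8 ALLOC][9-25 ALLOC][26-43 ALLOC][44-56 FREE]
Op 6: f = malloc(10) -> f = 44; heap: [0-8 ALLOC][9-25 ALLOC][26-43 ALLOC][44-53 ALLOC][54-56 FREE]
malloc(3): first-fit scan over [0-8 ALLOC][9-25 ALLOC][26-43 ALLOC][44-53 ALLOC][54-56 FREE] -> 54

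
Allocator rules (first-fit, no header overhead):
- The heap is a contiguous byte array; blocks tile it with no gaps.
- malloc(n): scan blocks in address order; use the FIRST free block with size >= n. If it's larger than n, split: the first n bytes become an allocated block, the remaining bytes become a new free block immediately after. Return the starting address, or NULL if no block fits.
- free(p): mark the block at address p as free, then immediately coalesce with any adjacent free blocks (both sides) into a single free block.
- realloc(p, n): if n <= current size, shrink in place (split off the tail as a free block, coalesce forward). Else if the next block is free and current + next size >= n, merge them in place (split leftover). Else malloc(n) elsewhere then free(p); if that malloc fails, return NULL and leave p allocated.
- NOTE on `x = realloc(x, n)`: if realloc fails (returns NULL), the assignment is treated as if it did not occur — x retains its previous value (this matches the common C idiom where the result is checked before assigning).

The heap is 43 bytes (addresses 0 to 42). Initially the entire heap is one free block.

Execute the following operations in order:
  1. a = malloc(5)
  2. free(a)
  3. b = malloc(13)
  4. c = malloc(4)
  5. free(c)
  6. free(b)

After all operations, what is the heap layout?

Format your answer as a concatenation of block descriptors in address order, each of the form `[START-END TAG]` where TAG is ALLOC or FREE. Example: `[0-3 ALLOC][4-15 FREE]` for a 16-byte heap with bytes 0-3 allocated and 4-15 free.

Answer: [0-42 FREE]

Derivation:
Op 1: a = malloc(5) -> a = 0; heap: [0-4 ALLOC][5-42 FREE]
Op 2: free(a) -> (freed a); heap: [0-42 FREE]
Op 3: b = malloc(13) -> b = 0; heap: [0-12 ALLOC][13-42 FREE]
Op 4: c = malloc(4) -> c = 13; heap: [0-12 ALLOC][13-16 ALLOC][17-42 FREE]
Op 5: free(c) -> (freed c); heap: [0-12 ALLOC][13-42 FREE]
Op 6: free(b) -> (freed b); heap: [0-42 FREE]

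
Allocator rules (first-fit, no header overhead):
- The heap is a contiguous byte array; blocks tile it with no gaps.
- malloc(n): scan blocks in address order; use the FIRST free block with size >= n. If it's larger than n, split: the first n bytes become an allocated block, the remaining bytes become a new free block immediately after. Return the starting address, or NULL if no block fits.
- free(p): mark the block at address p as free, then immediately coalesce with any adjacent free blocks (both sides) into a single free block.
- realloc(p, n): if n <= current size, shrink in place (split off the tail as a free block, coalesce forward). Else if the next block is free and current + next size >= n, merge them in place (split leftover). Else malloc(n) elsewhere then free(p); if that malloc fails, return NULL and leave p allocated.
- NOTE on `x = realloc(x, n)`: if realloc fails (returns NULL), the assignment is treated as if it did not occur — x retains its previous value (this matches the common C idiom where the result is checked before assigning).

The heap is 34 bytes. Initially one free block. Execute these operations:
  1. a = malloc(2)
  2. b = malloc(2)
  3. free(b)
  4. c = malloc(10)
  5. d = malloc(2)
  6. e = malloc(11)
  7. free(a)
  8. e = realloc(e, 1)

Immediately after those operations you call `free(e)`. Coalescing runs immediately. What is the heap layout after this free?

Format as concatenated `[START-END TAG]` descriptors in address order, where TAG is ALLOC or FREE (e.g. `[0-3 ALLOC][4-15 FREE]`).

Op 1: a = malloc(2) -> a = 0; heap: [0-1 ALLOC][2-33 FREE]
Op 2: b = malloc(2) -> b = 2; heap: [0-1 ALLOC][2-3 ALLOC][4-33 FREE]
Op 3: free(b) -> (freed b); heap: [0-1 ALLOC][2-33 FREE]
Op 4: c = malloc(10) -> c = 2; heap: [0-1 ALLOC][2-11 ALLOC][12-33 FREE]
Op 5: d = malloc(2) -> d = 12; heap: [0-1 ALLOC][2-11 ALLOC][12-13 ALLOC][14-33 FREE]
Op 6: e = malloc(11) -> e = 14; heap: [0-1 ALLOC][2-11 ALLOC][12-13 ALLOC][14-24 ALLOC][25-33 FREE]
Op 7: free(a) -> (freed a); heap: [0-1 FREE][2-11 ALLOC][12-13 ALLOC][14-24 ALLOC][25-33 FREE]
Op 8: e = realloc(e, 1) -> e = 14; heap: [0-1 FREE][2-11 ALLOC][12-13 ALLOC][14-14 ALLOC][15-33 FREE]
free(e): e = 14 -> block [14-14 ALLOC]; mark free, coalesce with adjacent free neighbors -> [0-1 FREE][2-11 ALLOC][12-13 ALLOC][14-33 FREE]

Answer: [0-1 FREE][2-11 ALLOC][12-13 ALLOC][14-33 FREE]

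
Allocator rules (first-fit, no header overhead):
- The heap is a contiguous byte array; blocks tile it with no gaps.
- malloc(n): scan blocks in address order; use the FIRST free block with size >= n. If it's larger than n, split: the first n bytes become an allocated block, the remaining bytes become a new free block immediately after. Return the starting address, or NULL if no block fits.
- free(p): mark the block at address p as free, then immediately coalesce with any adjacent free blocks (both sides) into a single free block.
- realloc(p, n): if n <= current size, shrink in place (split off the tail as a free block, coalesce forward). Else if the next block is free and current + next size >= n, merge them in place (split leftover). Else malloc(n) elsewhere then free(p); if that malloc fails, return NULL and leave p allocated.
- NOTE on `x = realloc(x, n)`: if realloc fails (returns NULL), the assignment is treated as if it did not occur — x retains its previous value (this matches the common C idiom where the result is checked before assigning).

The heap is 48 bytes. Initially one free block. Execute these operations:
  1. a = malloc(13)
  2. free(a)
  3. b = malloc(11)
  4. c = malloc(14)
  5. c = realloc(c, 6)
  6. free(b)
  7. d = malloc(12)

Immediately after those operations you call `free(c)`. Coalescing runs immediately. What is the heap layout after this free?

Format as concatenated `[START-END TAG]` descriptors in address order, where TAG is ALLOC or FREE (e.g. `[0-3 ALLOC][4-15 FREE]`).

Op 1: a = malloc(13) -> a = 0; heap: [0-12 ALLOC][13-47 FREE]
Op 2: free(a) -> (freed a); heap: [0-47 FREE]
Op 3: b = malloc(11) -> b = 0; heap: [0-10 ALLOC][11-47 FREE]
Op 4: c = malloc(14) -> c = 11; heap: [0-10 ALLOC][11-24 ALLOC][25-47 FREE]
Op 5: c = realloc(c, 6) -> c = 11; heap: [0-10 ALLOC][11-16 ALLOC][17-47 FREE]
Op 6: free(b) -> (freed b); heap: [0-10 FREE][11-16 ALLOC][17-47 FREE]
Op 7: d = malloc(12) -> d = 17; heap: [0-10 FREE][11-16 ALLOC][17-28 ALLOC][29-47 FREE]
free(c): c = 11 -> block [11-16 ALLOC]; mark free, coalesce with adjacent free neighbors -> [0-16 FREE][17-28 ALLOC][29-47 FREE]

Answer: [0-16 FREE][17-28 ALLOC][29-47 FREE]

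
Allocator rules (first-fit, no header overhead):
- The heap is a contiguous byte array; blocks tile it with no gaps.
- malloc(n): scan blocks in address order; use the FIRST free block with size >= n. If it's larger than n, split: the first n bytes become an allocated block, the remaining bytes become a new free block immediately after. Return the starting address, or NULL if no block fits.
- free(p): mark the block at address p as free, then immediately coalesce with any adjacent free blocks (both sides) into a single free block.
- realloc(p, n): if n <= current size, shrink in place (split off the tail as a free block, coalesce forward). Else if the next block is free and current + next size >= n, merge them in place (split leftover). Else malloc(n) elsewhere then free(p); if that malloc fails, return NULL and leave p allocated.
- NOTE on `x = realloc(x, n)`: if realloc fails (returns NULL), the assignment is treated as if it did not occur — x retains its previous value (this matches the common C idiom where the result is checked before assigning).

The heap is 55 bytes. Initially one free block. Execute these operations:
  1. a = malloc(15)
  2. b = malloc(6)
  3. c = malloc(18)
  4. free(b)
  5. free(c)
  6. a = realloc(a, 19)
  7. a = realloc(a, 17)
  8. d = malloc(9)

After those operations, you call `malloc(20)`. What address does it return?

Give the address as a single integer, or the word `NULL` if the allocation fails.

Op 1: a = malloc(15) -> a = 0; heap: [0-14 ALLOC][15-54 FREE]
Op 2: b = malloc(6) -> b = 15; heap: [0-14 ALLOC][15-20 ALLOC][21-54 FREE]
Op 3: c = malloc(18) -> c = 21; heap: [0-14 ALLOC][15-20 ALLOC][21-38 ALLOC][39-54 FREE]
Op 4: free(b) -> (freed b); heap: [0-14 ALLOC][15-20 FREE][21-38 ALLOC][39-54 FREE]
Op 5: free(c) -> (freed c); heap: [0-14 ALLOC][15-54 FREE]
Op 6: a = realloc(a, 19) -> a = 0; heap: [0-18 ALLOC][19-54 FREE]
Op 7: a = realloc(a, 17) -> a = 0; heap: [0-16 ALLOC][17-54 FREE]
Op 8: d = malloc(9) -> d = 17; heap: [0-16 ALLOC][17-25 ALLOC][26-54 FREE]
malloc(20): first-fit scan over [0-16 ALLOC][17-25 ALLOC][26-54 FREE] -> 26

Answer: 26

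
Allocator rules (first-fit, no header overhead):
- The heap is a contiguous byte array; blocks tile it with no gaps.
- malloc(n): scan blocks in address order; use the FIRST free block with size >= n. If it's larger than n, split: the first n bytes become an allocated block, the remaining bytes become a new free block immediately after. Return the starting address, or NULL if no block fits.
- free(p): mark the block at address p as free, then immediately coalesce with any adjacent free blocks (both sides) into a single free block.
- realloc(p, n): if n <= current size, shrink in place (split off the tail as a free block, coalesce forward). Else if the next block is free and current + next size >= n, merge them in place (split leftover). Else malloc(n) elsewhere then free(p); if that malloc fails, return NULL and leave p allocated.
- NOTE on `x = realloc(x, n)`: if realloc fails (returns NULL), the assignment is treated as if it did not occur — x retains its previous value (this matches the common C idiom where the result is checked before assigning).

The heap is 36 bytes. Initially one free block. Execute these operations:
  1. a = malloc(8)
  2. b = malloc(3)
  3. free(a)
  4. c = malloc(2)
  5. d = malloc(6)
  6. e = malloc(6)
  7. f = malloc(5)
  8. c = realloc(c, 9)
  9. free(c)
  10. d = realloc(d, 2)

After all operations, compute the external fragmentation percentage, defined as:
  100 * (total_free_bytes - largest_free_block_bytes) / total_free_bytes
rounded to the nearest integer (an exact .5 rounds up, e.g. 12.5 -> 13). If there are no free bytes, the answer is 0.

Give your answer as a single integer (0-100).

Op 1: a = malloc(8) -> a = 0; heap: [0-7 ALLOC][8-35 FREE]
Op 2: b = malloc(3) -> b = 8; heap: [0-7 ALLOC][8-10 ALLOC][11-35 FREE]
Op 3: free(a) -> (freed a); heap: [0-7 FREE][8-10 ALLOC][11-35 FREE]
Op 4: c = malloc(2) -> c = 0; heap: [0-1 ALLOC][2-7 FREE][8-10 ALLOC][11-35 FREE]
Op 5: d = malloc(6) -> d = 2; heap: [0-1 ALLOC][2-7 ALLOC][8-10 ALLOC][11-35 FREE]
Op 6: e = malloc(6) -> e = 11; heap: [0-1 ALLOC][2-7 ALLOC][8-10 ALLOC][11-16 ALLOC][17-35 FREE]
Op 7: f = malloc(5) -> f = 17; heap: [0-1 ALLOC][2-7 ALLOC][8-10 ALLOC][11-16 ALLOC][17-21 ALLOC][22-35 FREE]
Op 8: c = realloc(c, 9) -> c = 22; heap: [0-1 FREE][2-7 ALLOC][8-10 ALLOC][11-16 ALLOC][17-21 ALLOC][22-30 ALLOC][31-35 FREE]
Op 9: free(c) -> (freed c); heap: [0-1 FREE][2-7 ALLOC][8-10 ALLOC][11-16 ALLOC][17-21 ALLOC][22-35 FREE]
Op 10: d = realloc(d, 2) -> d = 2; heap: [0-1 FREE][2-3 ALLOC][4-7 FREE][8-10 ALLOC][11-16 ALLOC][17-21 ALLOC][22-35 FREE]
Free blocks: [2 4 14] total_free=20 largest=14 -> 100*(20-14)/20 = 600/20 = 30

Answer: 30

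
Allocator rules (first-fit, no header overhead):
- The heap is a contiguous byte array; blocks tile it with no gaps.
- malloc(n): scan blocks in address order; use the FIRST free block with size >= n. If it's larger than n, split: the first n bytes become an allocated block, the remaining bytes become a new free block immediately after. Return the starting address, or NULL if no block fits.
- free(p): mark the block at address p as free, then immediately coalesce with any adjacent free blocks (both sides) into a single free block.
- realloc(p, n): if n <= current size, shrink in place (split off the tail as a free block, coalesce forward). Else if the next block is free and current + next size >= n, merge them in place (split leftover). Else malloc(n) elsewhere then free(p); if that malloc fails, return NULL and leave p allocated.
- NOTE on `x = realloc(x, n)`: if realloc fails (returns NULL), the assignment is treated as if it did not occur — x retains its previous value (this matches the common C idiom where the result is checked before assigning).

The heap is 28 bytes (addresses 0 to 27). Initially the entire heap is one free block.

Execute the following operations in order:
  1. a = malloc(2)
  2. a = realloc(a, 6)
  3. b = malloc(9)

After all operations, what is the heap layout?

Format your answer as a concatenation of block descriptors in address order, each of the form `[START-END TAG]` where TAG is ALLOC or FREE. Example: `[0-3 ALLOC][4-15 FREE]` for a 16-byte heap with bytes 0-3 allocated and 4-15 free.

Answer: [0-5 ALLOC][6-14 ALLOC][15-27 FREE]

Derivation:
Op 1: a = malloc(2) -> a = 0; heap: [0-1 ALLOC][2-27 FREE]
Op 2: a = realloc(a, 6) -> a = 0; heap: [0-5 ALLOC][6-27 FREE]
Op 3: b = malloc(9) -> b = 6; heap: [0-5 ALLOC][6-14 ALLOC][15-27 FREE]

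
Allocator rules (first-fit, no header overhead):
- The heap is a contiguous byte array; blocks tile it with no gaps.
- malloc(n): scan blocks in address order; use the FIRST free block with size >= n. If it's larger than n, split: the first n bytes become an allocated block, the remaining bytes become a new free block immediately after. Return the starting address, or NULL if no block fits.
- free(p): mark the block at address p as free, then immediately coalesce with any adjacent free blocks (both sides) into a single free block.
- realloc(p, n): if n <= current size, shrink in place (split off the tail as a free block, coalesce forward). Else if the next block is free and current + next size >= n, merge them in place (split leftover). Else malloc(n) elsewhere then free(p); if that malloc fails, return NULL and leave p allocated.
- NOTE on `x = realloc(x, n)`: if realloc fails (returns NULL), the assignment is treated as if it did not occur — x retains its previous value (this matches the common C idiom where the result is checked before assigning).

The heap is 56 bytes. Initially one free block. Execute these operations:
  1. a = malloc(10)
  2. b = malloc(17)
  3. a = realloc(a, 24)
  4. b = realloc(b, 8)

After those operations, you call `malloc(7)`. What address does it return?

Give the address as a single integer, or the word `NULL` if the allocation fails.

Op 1: a = malloc(10) -> a = 0; heap: [0-9 ALLOC][10-55 FREE]
Op 2: b = malloc(17) -> b = 10; heap: [0-9 ALLOC][10-26 ALLOC][27-55 FREE]
Op 3: a = realloc(a, 24) -> a = 27; heap: [0-9 FREE][10-26 ALLOC][27-50 ALLOC][51-55 FREE]
Op 4: b = realloc(b, 8) -> b = 10; heap: [0-9 FREE][10-17 ALLOC][18-26 FREE][27-50 ALLOC][51-55 FREE]
malloc(7): first-fit scan over [0-9 FREE][10-17 ALLOC][18-26 FREE][27-50 ALLOC][51-55 FREE] -> 0

Answer: 0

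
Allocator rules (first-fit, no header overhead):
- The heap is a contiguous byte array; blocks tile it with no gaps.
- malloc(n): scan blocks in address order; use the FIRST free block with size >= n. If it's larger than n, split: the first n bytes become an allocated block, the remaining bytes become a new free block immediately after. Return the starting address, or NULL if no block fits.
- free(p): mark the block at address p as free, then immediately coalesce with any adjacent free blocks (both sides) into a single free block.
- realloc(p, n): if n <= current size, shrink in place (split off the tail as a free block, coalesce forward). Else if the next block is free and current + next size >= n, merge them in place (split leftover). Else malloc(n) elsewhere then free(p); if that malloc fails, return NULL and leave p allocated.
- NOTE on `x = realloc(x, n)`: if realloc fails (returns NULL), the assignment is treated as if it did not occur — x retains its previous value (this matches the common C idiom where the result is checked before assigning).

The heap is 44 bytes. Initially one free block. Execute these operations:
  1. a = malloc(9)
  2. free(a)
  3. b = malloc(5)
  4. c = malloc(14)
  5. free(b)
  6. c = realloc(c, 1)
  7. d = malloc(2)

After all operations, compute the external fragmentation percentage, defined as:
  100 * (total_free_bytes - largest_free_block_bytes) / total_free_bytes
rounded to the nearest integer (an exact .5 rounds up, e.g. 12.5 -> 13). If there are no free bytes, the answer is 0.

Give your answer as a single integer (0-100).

Op 1: a = malloc(9) -> a = 0; heap: [0-8 ALLOC][9-43 FREE]
Op 2: free(a) -> (freed a); heap: [0-43 FREE]
Op 3: b = malloc(5) -> b = 0; heap: [0-4 ALLOC][5-43 FREE]
Op 4: c = malloc(14) -> c = 5; heap: [0-4 ALLOC][5-18 ALLOC][19-43 FREE]
Op 5: free(b) -> (freed b); heap: [0-4 FREE][5-18 ALLOC][19-43 FREE]
Op 6: c = realloc(c, 1) -> c = 5; heap: [0-4 FREE][5-5 ALLOC][6-43 FREE]
Op 7: d = malloc(2) -> d = 0; heap: [0-1 ALLOC][2-4 FREE][5-5 ALLOC][6-43 FREE]
Free blocks: [3 38] total_free=41 largest=38 -> 100*(41-38)/41 = 300/41 ≈ 7.317 -> rounds to 7

Answer: 7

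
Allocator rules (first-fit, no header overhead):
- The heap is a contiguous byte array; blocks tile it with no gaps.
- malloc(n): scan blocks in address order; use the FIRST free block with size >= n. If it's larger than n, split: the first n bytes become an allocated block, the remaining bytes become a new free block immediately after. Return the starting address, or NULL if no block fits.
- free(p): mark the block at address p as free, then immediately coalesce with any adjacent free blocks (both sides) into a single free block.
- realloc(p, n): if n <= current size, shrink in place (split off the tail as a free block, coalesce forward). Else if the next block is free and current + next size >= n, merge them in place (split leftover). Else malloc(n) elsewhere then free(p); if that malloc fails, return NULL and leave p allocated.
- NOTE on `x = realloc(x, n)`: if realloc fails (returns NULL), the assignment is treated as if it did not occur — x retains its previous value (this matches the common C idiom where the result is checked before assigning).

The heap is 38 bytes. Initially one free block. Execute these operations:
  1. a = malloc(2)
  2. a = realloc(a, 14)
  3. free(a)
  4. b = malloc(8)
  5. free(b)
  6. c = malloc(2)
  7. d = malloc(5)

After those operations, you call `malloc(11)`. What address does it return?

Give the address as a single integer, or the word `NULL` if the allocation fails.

Answer: 7

Derivation:
Op 1: a = malloc(2) -> a = 0; heap: [0-1 ALLOC][2-37 FREE]
Op 2: a = realloc(a, 14) -> a = 0; heap: [0-13 ALLOC][14-37 FREE]
Op 3: free(a) -> (freed a); heap: [0-37 FREE]
Op 4: b = malloc(8) -> b = 0; heap: [0-7 ALLOC][8-37 FREE]
Op 5: free(b) -> (freed b); heap: [0-37 FREE]
Op 6: c = malloc(2) -> c = 0; heap: [0-1 ALLOC][2-37 FREE]
Op 7: d = malloc(5) -> d = 2; heap: [0-1 ALLOC][2-6 ALLOC][7-37 FREE]
malloc(11): first-fit scan over [0-1 ALLOC][2-6 ALLOC][7-37 FREE] -> 7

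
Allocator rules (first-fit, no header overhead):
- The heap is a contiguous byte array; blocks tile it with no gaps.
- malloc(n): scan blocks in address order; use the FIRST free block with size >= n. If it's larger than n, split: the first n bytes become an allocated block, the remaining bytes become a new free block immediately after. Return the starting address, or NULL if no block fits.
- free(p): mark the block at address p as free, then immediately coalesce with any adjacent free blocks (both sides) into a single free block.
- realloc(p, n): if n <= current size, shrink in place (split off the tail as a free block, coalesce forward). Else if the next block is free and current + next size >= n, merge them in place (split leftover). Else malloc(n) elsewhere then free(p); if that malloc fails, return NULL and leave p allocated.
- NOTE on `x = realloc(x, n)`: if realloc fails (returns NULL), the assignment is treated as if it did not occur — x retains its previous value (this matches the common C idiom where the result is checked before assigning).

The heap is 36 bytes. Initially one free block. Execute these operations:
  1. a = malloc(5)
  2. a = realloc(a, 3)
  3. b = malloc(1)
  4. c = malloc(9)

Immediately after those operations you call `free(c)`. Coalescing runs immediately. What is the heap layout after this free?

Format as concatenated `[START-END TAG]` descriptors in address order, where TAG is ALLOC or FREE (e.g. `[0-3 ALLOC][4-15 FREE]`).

Answer: [0-2 ALLOC][3-3 ALLOC][4-35 FREE]

Derivation:
Op 1: a = malloc(5) -> a = 0; heap: [0-4 ALLOC][5-35 FREE]
Op 2: a = realloc(a, 3) -> a = 0; heap: [0-2 ALLOC][3-35 FREE]
Op 3: b = malloc(1) -> b = 3; heap: [0-2 ALLOC][3-3 ALLOC][4-35 FREE]
Op 4: c = malloc(9) -> c = 4; heap: [0-2 ALLOC][3-3 ALLOC][4-12 ALLOC][13-35 FREE]
free(c): c = 4 -> block [4-12 ALLOC]; mark free, coalesce with adjacent free neighbors -> [0-2 ALLOC][3-3 ALLOC][4-35 FREE]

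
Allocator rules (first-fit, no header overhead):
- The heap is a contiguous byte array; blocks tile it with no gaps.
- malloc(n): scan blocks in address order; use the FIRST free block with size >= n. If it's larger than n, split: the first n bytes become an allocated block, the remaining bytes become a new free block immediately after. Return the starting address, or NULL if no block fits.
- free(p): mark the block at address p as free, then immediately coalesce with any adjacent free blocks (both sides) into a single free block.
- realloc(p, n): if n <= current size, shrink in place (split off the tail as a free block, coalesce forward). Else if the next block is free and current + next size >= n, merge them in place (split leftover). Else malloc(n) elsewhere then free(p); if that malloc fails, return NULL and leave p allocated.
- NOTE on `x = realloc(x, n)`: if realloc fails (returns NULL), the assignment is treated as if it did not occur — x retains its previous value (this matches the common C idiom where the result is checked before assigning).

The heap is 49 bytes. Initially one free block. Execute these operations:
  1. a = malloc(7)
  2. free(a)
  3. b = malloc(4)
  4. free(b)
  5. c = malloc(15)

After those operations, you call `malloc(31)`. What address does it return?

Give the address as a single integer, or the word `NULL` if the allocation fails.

Op 1: a = malloc(7) -> a = 0; heap: [0-6 ALLOC][7-48 FREE]
Op 2: free(a) -> (freed a); heap: [0-48 FREE]
Op 3: b = malloc(4) -> b = 0; heap: [0-3 ALLOC][4-48 FREE]
Op 4: free(b) -> (freed b); heap: [0-48 FREE]
Op 5: c = malloc(15) -> c = 0; heap: [0-14 ALLOC][15-48 FREE]
malloc(31): first-fit scan over [0-14 ALLOC][15-48 FREE] -> 15

Answer: 15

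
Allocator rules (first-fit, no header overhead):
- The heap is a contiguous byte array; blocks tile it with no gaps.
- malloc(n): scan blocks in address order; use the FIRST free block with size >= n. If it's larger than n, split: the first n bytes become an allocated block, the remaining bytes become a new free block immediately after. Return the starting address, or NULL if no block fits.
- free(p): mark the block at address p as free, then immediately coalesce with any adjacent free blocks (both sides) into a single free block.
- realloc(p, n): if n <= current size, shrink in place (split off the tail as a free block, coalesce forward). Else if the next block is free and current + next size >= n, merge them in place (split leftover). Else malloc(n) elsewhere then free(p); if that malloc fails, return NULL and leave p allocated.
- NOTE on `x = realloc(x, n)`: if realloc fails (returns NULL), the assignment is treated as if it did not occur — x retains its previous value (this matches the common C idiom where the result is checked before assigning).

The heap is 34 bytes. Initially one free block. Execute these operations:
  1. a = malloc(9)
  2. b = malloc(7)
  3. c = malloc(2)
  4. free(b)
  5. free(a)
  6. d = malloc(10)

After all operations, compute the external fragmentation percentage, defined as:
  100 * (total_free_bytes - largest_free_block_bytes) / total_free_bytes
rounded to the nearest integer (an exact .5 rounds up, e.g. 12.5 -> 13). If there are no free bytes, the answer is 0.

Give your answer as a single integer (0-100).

Answer: 27

Derivation:
Op 1: a = malloc(9) -> a = 0; heap: [0-8 ALLOC][9-33 FREE]
Op 2: b = malloc(7) -> b = 9; heap: [0-8 ALLOC][9-15 ALLOC][16-33 FREE]
Op 3: c = malloc(2) -> c = 16; heap: [0-8 ALLOC][9-15 ALLOC][16-17 ALLOC][18-33 FREE]
Op 4: free(b) -> (freed b); heap: [0-8 ALLOC][9-15 FREE][16-17 ALLOC][18-33 FREE]
Op 5: free(a) -> (freed a); heap: [0-15 FREE][16-17 ALLOC][18-33 FREE]
Op 6: d = malloc(10) -> d = 0; heap: [0-9 ALLOC][10-15 FREE][16-17 ALLOC][18-33 FREE]
Free blocks: [6 16] total_free=22 largest=16 -> 100*(22-16)/22 = 600/22 ≈ 27.273 -> rounds to 27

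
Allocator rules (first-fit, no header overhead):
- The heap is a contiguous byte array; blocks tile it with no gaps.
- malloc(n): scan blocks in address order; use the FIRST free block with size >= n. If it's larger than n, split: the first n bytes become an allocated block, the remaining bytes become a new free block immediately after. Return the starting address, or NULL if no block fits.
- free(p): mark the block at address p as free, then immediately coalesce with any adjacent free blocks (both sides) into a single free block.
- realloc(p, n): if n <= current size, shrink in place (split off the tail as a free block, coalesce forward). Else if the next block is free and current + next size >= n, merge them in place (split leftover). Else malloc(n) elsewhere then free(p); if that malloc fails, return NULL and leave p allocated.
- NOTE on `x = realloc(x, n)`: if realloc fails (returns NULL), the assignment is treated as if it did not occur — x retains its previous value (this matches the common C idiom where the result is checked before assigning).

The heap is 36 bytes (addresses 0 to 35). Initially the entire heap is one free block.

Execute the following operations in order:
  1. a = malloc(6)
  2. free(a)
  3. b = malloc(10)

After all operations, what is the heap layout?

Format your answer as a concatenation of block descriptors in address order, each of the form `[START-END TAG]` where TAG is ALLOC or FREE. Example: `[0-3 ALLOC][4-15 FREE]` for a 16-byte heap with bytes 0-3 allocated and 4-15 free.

Op 1: a = malloc(6) -> a = 0; heap: [0-5 ALLOC][6-35 FREE]
Op 2: free(a) -> (freed a); heap: [0-35 FREE]
Op 3: b = malloc(10) -> b = 0; heap: [0-9 ALLOC][10-35 FREE]

Answer: [0-9 ALLOC][10-35 FREE]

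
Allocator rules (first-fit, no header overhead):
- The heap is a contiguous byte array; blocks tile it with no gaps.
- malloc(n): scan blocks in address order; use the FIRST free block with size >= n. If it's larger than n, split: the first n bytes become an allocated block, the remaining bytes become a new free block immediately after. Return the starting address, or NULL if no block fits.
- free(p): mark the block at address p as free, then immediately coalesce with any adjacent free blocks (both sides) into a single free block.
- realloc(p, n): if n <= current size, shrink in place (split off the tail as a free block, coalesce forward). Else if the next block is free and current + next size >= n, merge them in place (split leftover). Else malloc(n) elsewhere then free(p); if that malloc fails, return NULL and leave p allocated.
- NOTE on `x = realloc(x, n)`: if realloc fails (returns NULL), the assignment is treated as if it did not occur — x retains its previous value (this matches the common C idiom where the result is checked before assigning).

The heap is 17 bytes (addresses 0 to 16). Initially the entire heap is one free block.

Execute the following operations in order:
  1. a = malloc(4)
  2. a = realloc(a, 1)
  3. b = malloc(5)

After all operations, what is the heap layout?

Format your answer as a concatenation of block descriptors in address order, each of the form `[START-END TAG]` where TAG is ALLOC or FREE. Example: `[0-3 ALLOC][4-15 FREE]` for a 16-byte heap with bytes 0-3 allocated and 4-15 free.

Answer: [0-0 ALLOC][1-5 ALLOC][6-16 FREE]

Derivation:
Op 1: a = malloc(4) -> a = 0; heap: [0-3 ALLOC][4-16 FREE]
Op 2: a = realloc(a, 1) -> a = 0; heap: [0-0 ALLOC][1-16 FREE]
Op 3: b = malloc(5) -> b = 1; heap: [0-0 ALLOC][1-5 ALLOC][6-16 FREE]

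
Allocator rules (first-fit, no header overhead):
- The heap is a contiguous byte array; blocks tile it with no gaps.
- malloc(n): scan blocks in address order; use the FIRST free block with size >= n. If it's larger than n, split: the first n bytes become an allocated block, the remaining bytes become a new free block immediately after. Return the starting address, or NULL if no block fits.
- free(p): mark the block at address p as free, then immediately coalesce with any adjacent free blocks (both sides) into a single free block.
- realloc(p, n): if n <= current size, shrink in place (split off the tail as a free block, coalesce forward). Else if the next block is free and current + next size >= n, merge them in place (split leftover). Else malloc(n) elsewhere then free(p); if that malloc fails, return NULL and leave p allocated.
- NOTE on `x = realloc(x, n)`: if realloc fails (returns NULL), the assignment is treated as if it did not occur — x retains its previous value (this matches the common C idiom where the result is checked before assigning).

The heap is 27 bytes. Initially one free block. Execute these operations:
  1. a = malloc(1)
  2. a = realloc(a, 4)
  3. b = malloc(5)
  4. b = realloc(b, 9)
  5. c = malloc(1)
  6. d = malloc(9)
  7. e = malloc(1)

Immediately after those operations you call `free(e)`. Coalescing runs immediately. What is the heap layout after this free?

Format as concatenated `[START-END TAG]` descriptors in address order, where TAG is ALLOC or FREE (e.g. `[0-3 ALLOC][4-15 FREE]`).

Answer: [0-3 ALLOC][4-12 ALLOC][13-13 ALLOC][14-22 ALLOC][23-26 FREE]

Derivation:
Op 1: a = malloc(1) -> a = 0; heap: [0-0 ALLOC][1-26 FREE]
Op 2: a = realloc(a, 4) -> a = 0; heap: [0-3 ALLOC][4-26 FREE]
Op 3: b = malloc(5) -> b = 4; heap: [0-3 ALLOC][4-8 ALLOC][9-26 FREE]
Op 4: b = realloc(b, 9) -> b = 4; heap: [0-3 ALLOC][4-12 ALLOC][13-26 FREE]
Op 5: c = malloc(1) -> c = 13; heap: [0-3 ALLOC][4-12 ALLOC][13-13 ALLOC][14-26 FREE]
Op 6: d = malloc(9) -> d = 14; heap: [0-3 ALLOC][4-12 ALLOC][13-13 ALLOC][14-22 ALLOC][23-26 FREE]
Op 7: e = malloc(1) -> e = 23; heap: [0-3 ALLOC][4-12 ALLOC][13-13 ALLOC][14-22 ALLOC][23-23 ALLOC][24-26 FREE]
free(e): e = 23 -> block [23-23 ALLOC]; mark free, coalesce with adjacent free neighbors -> [0-3 ALLOC][4-12 ALLOC][13-13 ALLOC][14-22 ALLOC][23-26 FREE]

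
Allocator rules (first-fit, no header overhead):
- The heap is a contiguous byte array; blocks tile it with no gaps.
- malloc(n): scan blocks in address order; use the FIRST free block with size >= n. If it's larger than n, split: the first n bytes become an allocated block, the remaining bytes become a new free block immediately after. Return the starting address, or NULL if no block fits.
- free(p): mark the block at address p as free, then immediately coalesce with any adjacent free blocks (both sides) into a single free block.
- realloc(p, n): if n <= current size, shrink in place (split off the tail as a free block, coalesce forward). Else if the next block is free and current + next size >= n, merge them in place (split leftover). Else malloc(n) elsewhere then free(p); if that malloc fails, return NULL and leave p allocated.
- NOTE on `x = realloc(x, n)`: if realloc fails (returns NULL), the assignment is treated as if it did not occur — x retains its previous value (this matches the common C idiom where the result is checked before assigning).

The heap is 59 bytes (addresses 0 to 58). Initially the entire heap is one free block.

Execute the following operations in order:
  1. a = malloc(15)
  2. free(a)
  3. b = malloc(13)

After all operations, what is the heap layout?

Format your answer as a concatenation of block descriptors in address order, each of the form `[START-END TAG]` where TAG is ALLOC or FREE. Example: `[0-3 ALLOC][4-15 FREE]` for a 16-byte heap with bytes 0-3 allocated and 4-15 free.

Answer: [0-12 ALLOC][13-58 FREE]

Derivation:
Op 1: a = malloc(15) -> a = 0; heap: [0-14 ALLOC][15-58 FREE]
Op 2: free(a) -> (freed a); heap: [0-58 FREE]
Op 3: b = malloc(13) -> b = 0; heap: [0-12 ALLOC][13-58 FREE]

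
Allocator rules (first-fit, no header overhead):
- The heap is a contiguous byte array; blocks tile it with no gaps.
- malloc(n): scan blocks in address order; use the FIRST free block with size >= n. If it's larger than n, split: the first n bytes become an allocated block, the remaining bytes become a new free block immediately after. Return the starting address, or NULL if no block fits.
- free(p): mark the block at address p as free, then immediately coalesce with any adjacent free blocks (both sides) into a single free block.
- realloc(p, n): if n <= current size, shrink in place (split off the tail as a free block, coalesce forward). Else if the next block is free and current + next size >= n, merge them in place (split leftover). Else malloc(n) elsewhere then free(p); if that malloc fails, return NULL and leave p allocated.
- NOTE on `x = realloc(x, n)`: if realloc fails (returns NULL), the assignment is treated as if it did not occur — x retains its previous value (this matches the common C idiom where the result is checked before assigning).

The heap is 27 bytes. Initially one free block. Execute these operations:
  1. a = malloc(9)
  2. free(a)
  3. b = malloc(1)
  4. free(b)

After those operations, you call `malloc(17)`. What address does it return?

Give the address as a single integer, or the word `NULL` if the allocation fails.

Op 1: a = malloc(9) -> a = 0; heap: [0-8 ALLOC][9-26 FREE]
Op 2: free(a) -> (freed a); heap: [0-26 FREE]
Op 3: b = malloc(1) -> b = 0; heap: [0-0 ALLOC][1-26 FREE]
Op 4: free(b) -> (freed b); heap: [0-26 FREE]
malloc(17): first-fit scan over [0-26 FREE] -> 0

Answer: 0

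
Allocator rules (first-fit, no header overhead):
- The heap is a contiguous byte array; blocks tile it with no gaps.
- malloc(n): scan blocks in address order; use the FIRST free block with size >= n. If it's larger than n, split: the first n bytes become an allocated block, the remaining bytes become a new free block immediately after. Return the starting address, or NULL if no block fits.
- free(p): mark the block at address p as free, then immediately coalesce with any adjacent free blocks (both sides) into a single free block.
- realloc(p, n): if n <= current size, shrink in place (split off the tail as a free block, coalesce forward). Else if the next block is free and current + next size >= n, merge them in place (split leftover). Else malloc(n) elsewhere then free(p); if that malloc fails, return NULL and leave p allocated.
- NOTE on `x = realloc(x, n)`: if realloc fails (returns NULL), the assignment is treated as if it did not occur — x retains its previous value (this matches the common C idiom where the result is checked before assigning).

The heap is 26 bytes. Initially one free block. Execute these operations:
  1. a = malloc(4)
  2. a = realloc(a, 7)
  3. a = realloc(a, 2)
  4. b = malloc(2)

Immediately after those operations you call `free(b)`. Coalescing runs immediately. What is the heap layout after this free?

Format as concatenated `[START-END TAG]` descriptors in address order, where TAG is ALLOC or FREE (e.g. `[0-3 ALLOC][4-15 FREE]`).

Op 1: a = malloc(4) -> a = 0; heap: [0-3 ALLOC][4-25 FREE]
Op 2: a = realloc(a, 7) -> a = 0; heap: [0-6 ALLOC][7-25 FREE]
Op 3: a = realloc(a, 2) -> a = 0; heap: [0-1 ALLOC][2-25 FREE]
Op 4: b = malloc(2) -> b = 2; heap: [0-1 ALLOC][2-3 ALLOC][4-25 FREE]
free(b): b = 2 -> block [2-3 ALLOC]; mark free, coalesce with adjacent free neighbors -> [0-1 ALLOC][2-25 FREE]

Answer: [0-1 ALLOC][2-25 FREE]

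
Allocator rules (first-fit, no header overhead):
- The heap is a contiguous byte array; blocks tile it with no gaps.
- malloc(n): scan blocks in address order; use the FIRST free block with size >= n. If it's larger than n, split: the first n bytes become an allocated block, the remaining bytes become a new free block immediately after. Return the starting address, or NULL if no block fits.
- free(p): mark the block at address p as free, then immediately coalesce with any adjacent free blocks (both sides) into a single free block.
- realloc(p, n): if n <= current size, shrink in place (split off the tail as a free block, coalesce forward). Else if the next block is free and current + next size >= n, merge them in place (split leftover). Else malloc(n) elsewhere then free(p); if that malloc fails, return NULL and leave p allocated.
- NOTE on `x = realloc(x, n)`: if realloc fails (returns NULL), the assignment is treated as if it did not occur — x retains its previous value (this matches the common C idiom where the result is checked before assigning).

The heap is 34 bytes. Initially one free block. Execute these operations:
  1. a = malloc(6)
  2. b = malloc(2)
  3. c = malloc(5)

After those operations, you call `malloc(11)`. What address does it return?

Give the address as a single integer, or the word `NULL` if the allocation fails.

Answer: 13

Derivation:
Op 1: a = malloc(6) -> a = 0; heap: [0-5 ALLOC][6-33 FREE]
Op 2: b = malloc(2) -> b = 6; heap: [0-5 ALLOC][6-7 ALLOC][8-33 FREE]
Op 3: c = malloc(5) -> c = 8; heap: [0-5 ALLOC][6-7 ALLOC][8-12 ALLOC][13-33 FREE]
malloc(11): first-fit scan over [0-5 ALLOC][6-7 ALLOC][8-12 ALLOC][13-33 FREE] -> 13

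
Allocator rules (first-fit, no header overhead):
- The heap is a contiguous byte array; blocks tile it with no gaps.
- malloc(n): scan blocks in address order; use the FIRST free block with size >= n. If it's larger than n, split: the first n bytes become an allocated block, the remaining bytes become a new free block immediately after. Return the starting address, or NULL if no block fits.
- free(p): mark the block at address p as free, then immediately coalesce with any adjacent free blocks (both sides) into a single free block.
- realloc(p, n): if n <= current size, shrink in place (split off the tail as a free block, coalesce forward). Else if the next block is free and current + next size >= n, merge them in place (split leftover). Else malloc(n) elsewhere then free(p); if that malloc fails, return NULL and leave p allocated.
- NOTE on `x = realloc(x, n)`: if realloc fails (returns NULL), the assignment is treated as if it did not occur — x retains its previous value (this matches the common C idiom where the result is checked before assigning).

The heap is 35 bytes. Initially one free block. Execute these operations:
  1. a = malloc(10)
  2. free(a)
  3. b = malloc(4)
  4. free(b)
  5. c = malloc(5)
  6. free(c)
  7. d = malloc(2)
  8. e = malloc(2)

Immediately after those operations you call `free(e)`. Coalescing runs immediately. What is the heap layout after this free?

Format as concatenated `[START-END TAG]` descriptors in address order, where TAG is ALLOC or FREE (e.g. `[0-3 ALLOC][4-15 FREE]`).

Op 1: a = malloc(10) -> a = 0; heap: [0-9 ALLOC][10-34 FREE]
Op 2: free(a) -> (freed a); heap: [0-34 FREE]
Op 3: b = malloc(4) -> b = 0; heap: [0-3 ALLOC][4-34 FREE]
Op 4: free(b) -> (freed b); heap: [0-34 FREE]
Op 5: c = malloc(5) -> c = 0; heap: [0-4 ALLOC][5-34 FREE]
Op 6: free(c) -> (freed c); heap: [0-34 FREE]
Op 7: d = malloc(2) -> d = 0; heap: [0-1 ALLOC][2-34 FREE]
Op 8: e = malloc(2) -> e = 2; heap: [0-1 ALLOC][2-3 ALLOC][4-34 FREE]
free(e): e = 2 -> block [2-3 ALLOC]; mark free, coalesce with adjacent free neighbors -> [0-1 ALLOC][2-34 FREE]

Answer: [0-1 ALLOC][2-34 FREE]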